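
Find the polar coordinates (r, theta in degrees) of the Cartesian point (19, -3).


r = sqrt(19^2 + (-3)^2) = 19.2354
theta = atan2(-3, 19) = 351.0274 degrees

r = 19.2354, theta = 351.0274 degrees


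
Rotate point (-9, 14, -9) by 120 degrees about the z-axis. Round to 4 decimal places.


x' = -9*cos(120) - 14*sin(120) = -7.6244
y' = -9*sin(120) + 14*cos(120) = -14.7942
z' = -9

(-7.6244, -14.7942, -9)


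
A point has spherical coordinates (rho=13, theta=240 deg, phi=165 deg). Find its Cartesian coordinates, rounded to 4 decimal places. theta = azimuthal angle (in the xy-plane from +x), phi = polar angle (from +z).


x = 13 * sin(165) * cos(240) = -1.6823
y = 13 * sin(165) * sin(240) = -2.9139
z = 13 * cos(165) = -12.557

(-1.6823, -2.9139, -12.557)


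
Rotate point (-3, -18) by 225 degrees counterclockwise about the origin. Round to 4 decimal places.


x' = -3*cos(225) - -18*sin(225) = -10.6066
y' = -3*sin(225) + -18*cos(225) = 14.8492

(-10.6066, 14.8492)


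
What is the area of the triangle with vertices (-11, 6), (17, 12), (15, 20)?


Area = |x1(y2-y3) + x2(y3-y1) + x3(y1-y2)| / 2
= |-11*(12-20) + 17*(20-6) + 15*(6-12)| / 2
= 118

118


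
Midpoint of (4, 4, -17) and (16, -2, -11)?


Midpoint = ((4+16)/2, (4+-2)/2, (-17+-11)/2) = (10, 1, -14)

(10, 1, -14)


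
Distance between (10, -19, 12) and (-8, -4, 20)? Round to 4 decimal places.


d = sqrt((-8-10)^2 + (-4--19)^2 + (20-12)^2) = 24.7588

24.7588


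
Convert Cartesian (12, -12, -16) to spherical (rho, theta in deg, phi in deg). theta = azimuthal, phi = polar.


rho = sqrt(12^2 + (-12)^2 + (-16)^2) = 23.3238
theta = atan2(-12, 12) = 315 deg
phi = acos(-16/23.3238) = 133.3139 deg

rho = 23.3238, theta = 315 deg, phi = 133.3139 deg


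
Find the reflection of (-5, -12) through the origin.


Reflection through origin: (x, y) -> (-x, -y)
(-5, -12) -> (5, 12)

(5, 12)


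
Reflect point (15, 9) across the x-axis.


Reflection across x-axis: (x, y) -> (x, -y)
(15, 9) -> (15, -9)

(15, -9)


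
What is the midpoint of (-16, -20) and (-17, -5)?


Midpoint = ((-16+-17)/2, (-20+-5)/2) = (-16.5, -12.5)

(-16.5, -12.5)


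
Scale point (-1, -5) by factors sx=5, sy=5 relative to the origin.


Scaling: (x*sx, y*sy) = (-1*5, -5*5) = (-5, -25)

(-5, -25)


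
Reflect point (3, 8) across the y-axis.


Reflection across y-axis: (x, y) -> (-x, y)
(3, 8) -> (-3, 8)

(-3, 8)


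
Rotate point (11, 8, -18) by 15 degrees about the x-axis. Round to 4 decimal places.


x' = 11
y' = 8*cos(15) - -18*sin(15) = 12.3861
z' = 8*sin(15) + -18*cos(15) = -15.3161

(11, 12.3861, -15.3161)


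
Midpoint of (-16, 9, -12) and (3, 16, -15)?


Midpoint = ((-16+3)/2, (9+16)/2, (-12+-15)/2) = (-6.5, 12.5, -13.5)

(-6.5, 12.5, -13.5)


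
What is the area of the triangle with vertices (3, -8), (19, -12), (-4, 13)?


Area = |x1(y2-y3) + x2(y3-y1) + x3(y1-y2)| / 2
= |3*(-12-13) + 19*(13--8) + -4*(-8--12)| / 2
= 154

154


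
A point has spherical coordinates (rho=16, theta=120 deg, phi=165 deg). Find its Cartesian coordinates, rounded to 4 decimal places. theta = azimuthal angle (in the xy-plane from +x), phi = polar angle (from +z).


x = 16 * sin(165) * cos(120) = -2.0706
y = 16 * sin(165) * sin(120) = 3.5863
z = 16 * cos(165) = -15.4548

(-2.0706, 3.5863, -15.4548)


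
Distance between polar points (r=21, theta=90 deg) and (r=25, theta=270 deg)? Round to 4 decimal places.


d = sqrt(r1^2 + r2^2 - 2*r1*r2*cos(t2-t1))
d = sqrt(21^2 + 25^2 - 2*21*25*cos(270-90)) = 46

46


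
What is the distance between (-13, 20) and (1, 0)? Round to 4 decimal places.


d = sqrt((1--13)^2 + (0-20)^2) = 24.4131

24.4131


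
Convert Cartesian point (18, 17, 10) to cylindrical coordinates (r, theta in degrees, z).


r = sqrt(18^2 + 17^2) = 24.7588
theta = atan2(17, 18) = 43.3634 deg
z = 10

r = 24.7588, theta = 43.3634 deg, z = 10


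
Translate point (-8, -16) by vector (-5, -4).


Translation: (x+dx, y+dy) = (-8+-5, -16+-4) = (-13, -20)

(-13, -20)


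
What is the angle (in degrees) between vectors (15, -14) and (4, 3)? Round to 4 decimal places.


dot = 15*4 + -14*3 = 18
|u| = 20.5183, |v| = 5
cos(angle) = 0.1755
angle = 79.895 degrees

79.895 degrees


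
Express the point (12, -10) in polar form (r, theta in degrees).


r = sqrt(12^2 + (-10)^2) = 15.6205
theta = atan2(-10, 12) = 320.1944 degrees

r = 15.6205, theta = 320.1944 degrees


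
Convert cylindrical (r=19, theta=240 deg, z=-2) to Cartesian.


x = 19 * cos(240) = -9.5
y = 19 * sin(240) = -16.4545
z = -2

(-9.5, -16.4545, -2)


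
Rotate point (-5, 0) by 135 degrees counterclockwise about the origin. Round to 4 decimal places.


x' = -5*cos(135) - 0*sin(135) = 3.5355
y' = -5*sin(135) + 0*cos(135) = -3.5355

(3.5355, -3.5355)


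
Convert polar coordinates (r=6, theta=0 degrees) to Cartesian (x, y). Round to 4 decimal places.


x = 6 * cos(0) = 6
y = 6 * sin(0) = 0

(6, 0)


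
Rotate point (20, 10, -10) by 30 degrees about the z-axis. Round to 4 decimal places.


x' = 20*cos(30) - 10*sin(30) = 12.3205
y' = 20*sin(30) + 10*cos(30) = 18.6603
z' = -10

(12.3205, 18.6603, -10)


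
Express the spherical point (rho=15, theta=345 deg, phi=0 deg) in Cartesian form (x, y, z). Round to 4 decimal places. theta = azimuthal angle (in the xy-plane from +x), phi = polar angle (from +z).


x = 15 * sin(0) * cos(345) = 0
y = 15 * sin(0) * sin(345) = 0
z = 15 * cos(0) = 15

(0, 0, 15)


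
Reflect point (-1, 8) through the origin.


Reflection through origin: (x, y) -> (-x, -y)
(-1, 8) -> (1, -8)

(1, -8)


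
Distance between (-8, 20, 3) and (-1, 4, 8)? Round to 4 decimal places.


d = sqrt((-1--8)^2 + (4-20)^2 + (8-3)^2) = 18.1659

18.1659


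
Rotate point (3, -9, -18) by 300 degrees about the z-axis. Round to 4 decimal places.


x' = 3*cos(300) - -9*sin(300) = -6.2942
y' = 3*sin(300) + -9*cos(300) = -7.0981
z' = -18

(-6.2942, -7.0981, -18)


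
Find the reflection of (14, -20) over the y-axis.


Reflection across y-axis: (x, y) -> (-x, y)
(14, -20) -> (-14, -20)

(-14, -20)


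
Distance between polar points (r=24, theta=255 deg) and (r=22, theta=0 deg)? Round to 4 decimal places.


d = sqrt(r1^2 + r2^2 - 2*r1*r2*cos(t2-t1))
d = sqrt(24^2 + 22^2 - 2*24*22*cos(0-255)) = 36.5146

36.5146


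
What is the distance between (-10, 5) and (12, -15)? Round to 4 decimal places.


d = sqrt((12--10)^2 + (-15-5)^2) = 29.7321

29.7321


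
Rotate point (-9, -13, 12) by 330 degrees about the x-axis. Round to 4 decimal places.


x' = -9
y' = -13*cos(330) - 12*sin(330) = -5.2583
z' = -13*sin(330) + 12*cos(330) = 16.8923

(-9, -5.2583, 16.8923)


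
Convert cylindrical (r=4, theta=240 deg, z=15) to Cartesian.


x = 4 * cos(240) = -2
y = 4 * sin(240) = -3.4641
z = 15

(-2, -3.4641, 15)


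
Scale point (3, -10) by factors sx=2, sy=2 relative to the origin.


Scaling: (x*sx, y*sy) = (3*2, -10*2) = (6, -20)

(6, -20)


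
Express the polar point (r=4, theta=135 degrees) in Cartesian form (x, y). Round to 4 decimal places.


x = 4 * cos(135) = -2.8284
y = 4 * sin(135) = 2.8284

(-2.8284, 2.8284)


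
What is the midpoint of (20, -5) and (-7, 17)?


Midpoint = ((20+-7)/2, (-5+17)/2) = (6.5, 6)

(6.5, 6)


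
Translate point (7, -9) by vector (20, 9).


Translation: (x+dx, y+dy) = (7+20, -9+9) = (27, 0)

(27, 0)


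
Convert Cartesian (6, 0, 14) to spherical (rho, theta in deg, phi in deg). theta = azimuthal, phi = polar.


rho = sqrt(6^2 + 0^2 + 14^2) = 15.2315
theta = atan2(0, 6) = 0 deg
phi = acos(14/15.2315) = 23.1986 deg

rho = 15.2315, theta = 0 deg, phi = 23.1986 deg


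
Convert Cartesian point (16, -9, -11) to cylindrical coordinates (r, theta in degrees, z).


r = sqrt(16^2 + (-9)^2) = 18.3576
theta = atan2(-9, 16) = 330.6422 deg
z = -11

r = 18.3576, theta = 330.6422 deg, z = -11


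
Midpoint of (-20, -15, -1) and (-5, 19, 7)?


Midpoint = ((-20+-5)/2, (-15+19)/2, (-1+7)/2) = (-12.5, 2, 3)

(-12.5, 2, 3)


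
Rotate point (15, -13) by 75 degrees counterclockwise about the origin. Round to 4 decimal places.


x' = 15*cos(75) - -13*sin(75) = 16.4393
y' = 15*sin(75) + -13*cos(75) = 11.1242

(16.4393, 11.1242)


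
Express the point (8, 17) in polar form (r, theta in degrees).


r = sqrt(8^2 + 17^2) = 18.7883
theta = atan2(17, 8) = 64.7989 degrees

r = 18.7883, theta = 64.7989 degrees


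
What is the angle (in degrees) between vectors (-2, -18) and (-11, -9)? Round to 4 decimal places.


dot = -2*-11 + -18*-9 = 184
|u| = 18.1108, |v| = 14.2127
cos(angle) = 0.7148
angle = 44.3704 degrees

44.3704 degrees


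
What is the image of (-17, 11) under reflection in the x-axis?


Reflection across x-axis: (x, y) -> (x, -y)
(-17, 11) -> (-17, -11)

(-17, -11)


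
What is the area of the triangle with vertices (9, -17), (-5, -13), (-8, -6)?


Area = |x1(y2-y3) + x2(y3-y1) + x3(y1-y2)| / 2
= |9*(-13--6) + -5*(-6--17) + -8*(-17--13)| / 2
= 43

43


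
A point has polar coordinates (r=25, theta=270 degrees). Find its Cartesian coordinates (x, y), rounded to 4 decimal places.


x = 25 * cos(270) = 0
y = 25 * sin(270) = -25

(0, -25)


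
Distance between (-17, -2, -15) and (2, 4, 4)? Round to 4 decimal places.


d = sqrt((2--17)^2 + (4--2)^2 + (4--15)^2) = 27.5318

27.5318


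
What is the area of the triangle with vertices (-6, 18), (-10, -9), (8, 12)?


Area = |x1(y2-y3) + x2(y3-y1) + x3(y1-y2)| / 2
= |-6*(-9-12) + -10*(12-18) + 8*(18--9)| / 2
= 201

201


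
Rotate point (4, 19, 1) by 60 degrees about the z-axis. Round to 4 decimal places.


x' = 4*cos(60) - 19*sin(60) = -14.4545
y' = 4*sin(60) + 19*cos(60) = 12.9641
z' = 1

(-14.4545, 12.9641, 1)


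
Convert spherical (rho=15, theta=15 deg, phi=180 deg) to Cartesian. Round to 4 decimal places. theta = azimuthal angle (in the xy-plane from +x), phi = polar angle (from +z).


x = 15 * sin(180) * cos(15) = 0
y = 15 * sin(180) * sin(15) = 0
z = 15 * cos(180) = -15

(0, 0, -15)


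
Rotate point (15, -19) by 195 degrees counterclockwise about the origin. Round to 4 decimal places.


x' = 15*cos(195) - -19*sin(195) = -19.4064
y' = 15*sin(195) + -19*cos(195) = 14.4703

(-19.4064, 14.4703)


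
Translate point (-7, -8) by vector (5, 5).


Translation: (x+dx, y+dy) = (-7+5, -8+5) = (-2, -3)

(-2, -3)


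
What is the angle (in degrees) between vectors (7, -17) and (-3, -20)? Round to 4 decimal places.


dot = 7*-3 + -17*-20 = 319
|u| = 18.3848, |v| = 20.2237
cos(angle) = 0.858
angle = 30.9109 degrees

30.9109 degrees


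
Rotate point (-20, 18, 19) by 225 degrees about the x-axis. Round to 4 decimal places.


x' = -20
y' = 18*cos(225) - 19*sin(225) = 0.7071
z' = 18*sin(225) + 19*cos(225) = -26.163

(-20, 0.7071, -26.163)


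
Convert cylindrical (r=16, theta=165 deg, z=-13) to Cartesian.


x = 16 * cos(165) = -15.4548
y = 16 * sin(165) = 4.1411
z = -13

(-15.4548, 4.1411, -13)


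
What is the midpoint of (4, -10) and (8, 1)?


Midpoint = ((4+8)/2, (-10+1)/2) = (6, -4.5)

(6, -4.5)


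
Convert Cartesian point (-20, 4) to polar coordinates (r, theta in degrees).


r = sqrt((-20)^2 + 4^2) = 20.3961
theta = atan2(4, -20) = 168.6901 degrees

r = 20.3961, theta = 168.6901 degrees


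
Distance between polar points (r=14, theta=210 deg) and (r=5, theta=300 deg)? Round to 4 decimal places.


d = sqrt(r1^2 + r2^2 - 2*r1*r2*cos(t2-t1))
d = sqrt(14^2 + 5^2 - 2*14*5*cos(300-210)) = 14.8661

14.8661


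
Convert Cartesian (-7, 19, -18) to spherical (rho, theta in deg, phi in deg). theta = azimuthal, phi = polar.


rho = sqrt((-7)^2 + 19^2 + (-18)^2) = 27.0924
theta = atan2(19, -7) = 110.2249 deg
phi = acos(-18/27.0924) = 131.6357 deg

rho = 27.0924, theta = 110.2249 deg, phi = 131.6357 deg


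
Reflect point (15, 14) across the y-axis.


Reflection across y-axis: (x, y) -> (-x, y)
(15, 14) -> (-15, 14)

(-15, 14)


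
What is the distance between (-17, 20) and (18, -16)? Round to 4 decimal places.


d = sqrt((18--17)^2 + (-16-20)^2) = 50.2096

50.2096


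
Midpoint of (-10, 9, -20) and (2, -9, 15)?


Midpoint = ((-10+2)/2, (9+-9)/2, (-20+15)/2) = (-4, 0, -2.5)

(-4, 0, -2.5)


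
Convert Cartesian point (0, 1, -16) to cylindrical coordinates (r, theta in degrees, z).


r = sqrt(0^2 + 1^2) = 1
theta = atan2(1, 0) = 90 deg
z = -16

r = 1, theta = 90 deg, z = -16


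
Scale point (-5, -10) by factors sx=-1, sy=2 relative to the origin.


Scaling: (x*sx, y*sy) = (-5*-1, -10*2) = (5, -20)

(5, -20)


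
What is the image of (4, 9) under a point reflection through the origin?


Reflection through origin: (x, y) -> (-x, -y)
(4, 9) -> (-4, -9)

(-4, -9)


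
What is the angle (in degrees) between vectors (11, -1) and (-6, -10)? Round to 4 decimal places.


dot = 11*-6 + -1*-10 = -56
|u| = 11.0454, |v| = 11.6619
cos(angle) = -0.4347
angle = 115.7693 degrees

115.7693 degrees


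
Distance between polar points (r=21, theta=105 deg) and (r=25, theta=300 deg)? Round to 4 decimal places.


d = sqrt(r1^2 + r2^2 - 2*r1*r2*cos(t2-t1))
d = sqrt(21^2 + 25^2 - 2*21*25*cos(300-105)) = 45.6095

45.6095


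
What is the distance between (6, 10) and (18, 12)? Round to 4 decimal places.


d = sqrt((18-6)^2 + (12-10)^2) = 12.1655

12.1655


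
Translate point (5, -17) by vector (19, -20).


Translation: (x+dx, y+dy) = (5+19, -17+-20) = (24, -37)

(24, -37)


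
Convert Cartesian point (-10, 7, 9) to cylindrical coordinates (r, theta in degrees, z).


r = sqrt((-10)^2 + 7^2) = 12.2066
theta = atan2(7, -10) = 145.008 deg
z = 9

r = 12.2066, theta = 145.008 deg, z = 9


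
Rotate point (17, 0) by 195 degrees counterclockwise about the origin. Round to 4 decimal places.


x' = 17*cos(195) - 0*sin(195) = -16.4207
y' = 17*sin(195) + 0*cos(195) = -4.3999

(-16.4207, -4.3999)


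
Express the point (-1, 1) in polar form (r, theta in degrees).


r = sqrt((-1)^2 + 1^2) = 1.4142
theta = atan2(1, -1) = 135 degrees

r = 1.4142, theta = 135 degrees


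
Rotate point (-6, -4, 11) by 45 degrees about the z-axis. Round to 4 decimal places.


x' = -6*cos(45) - -4*sin(45) = -1.4142
y' = -6*sin(45) + -4*cos(45) = -7.0711
z' = 11

(-1.4142, -7.0711, 11)


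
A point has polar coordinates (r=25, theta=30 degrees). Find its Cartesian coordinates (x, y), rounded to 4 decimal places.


x = 25 * cos(30) = 21.6506
y = 25 * sin(30) = 12.5

(21.6506, 12.5)


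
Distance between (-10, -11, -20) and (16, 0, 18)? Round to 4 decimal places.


d = sqrt((16--10)^2 + (0--11)^2 + (18--20)^2) = 47.3392

47.3392


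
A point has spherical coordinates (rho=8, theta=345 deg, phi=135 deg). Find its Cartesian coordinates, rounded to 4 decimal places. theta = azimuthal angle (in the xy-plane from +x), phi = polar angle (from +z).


x = 8 * sin(135) * cos(345) = 5.4641
y = 8 * sin(135) * sin(345) = -1.4641
z = 8 * cos(135) = -5.6569

(5.4641, -1.4641, -5.6569)


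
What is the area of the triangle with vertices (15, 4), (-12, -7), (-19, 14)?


Area = |x1(y2-y3) + x2(y3-y1) + x3(y1-y2)| / 2
= |15*(-7-14) + -12*(14-4) + -19*(4--7)| / 2
= 322

322


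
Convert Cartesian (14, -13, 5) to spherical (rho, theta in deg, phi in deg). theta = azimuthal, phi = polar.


rho = sqrt(14^2 + (-13)^2 + 5^2) = 19.7484
theta = atan2(-13, 14) = 317.1211 deg
phi = acos(5/19.7484) = 75.3339 deg

rho = 19.7484, theta = 317.1211 deg, phi = 75.3339 deg


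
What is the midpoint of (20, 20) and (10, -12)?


Midpoint = ((20+10)/2, (20+-12)/2) = (15, 4)

(15, 4)


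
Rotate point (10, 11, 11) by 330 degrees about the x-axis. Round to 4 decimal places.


x' = 10
y' = 11*cos(330) - 11*sin(330) = 15.0263
z' = 11*sin(330) + 11*cos(330) = 4.0263

(10, 15.0263, 4.0263)


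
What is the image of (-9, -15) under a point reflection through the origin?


Reflection through origin: (x, y) -> (-x, -y)
(-9, -15) -> (9, 15)

(9, 15)


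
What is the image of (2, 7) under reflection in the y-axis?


Reflection across y-axis: (x, y) -> (-x, y)
(2, 7) -> (-2, 7)

(-2, 7)


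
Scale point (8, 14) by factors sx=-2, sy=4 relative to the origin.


Scaling: (x*sx, y*sy) = (8*-2, 14*4) = (-16, 56)

(-16, 56)


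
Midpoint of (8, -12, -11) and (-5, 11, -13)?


Midpoint = ((8+-5)/2, (-12+11)/2, (-11+-13)/2) = (1.5, -0.5, -12)

(1.5, -0.5, -12)


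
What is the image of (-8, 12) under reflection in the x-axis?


Reflection across x-axis: (x, y) -> (x, -y)
(-8, 12) -> (-8, -12)

(-8, -12)


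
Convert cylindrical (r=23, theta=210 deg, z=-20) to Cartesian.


x = 23 * cos(210) = -19.9186
y = 23 * sin(210) = -11.5
z = -20

(-19.9186, -11.5, -20)


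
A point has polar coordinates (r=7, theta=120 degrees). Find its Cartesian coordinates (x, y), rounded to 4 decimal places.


x = 7 * cos(120) = -3.5
y = 7 * sin(120) = 6.0622

(-3.5, 6.0622)


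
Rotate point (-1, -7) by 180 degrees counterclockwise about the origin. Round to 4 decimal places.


x' = -1*cos(180) - -7*sin(180) = 1
y' = -1*sin(180) + -7*cos(180) = 7

(1, 7)


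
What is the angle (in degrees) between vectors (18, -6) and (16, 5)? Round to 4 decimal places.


dot = 18*16 + -6*5 = 258
|u| = 18.9737, |v| = 16.7631
cos(angle) = 0.8112
angle = 35.789 degrees

35.789 degrees


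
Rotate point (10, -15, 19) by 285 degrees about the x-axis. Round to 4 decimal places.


x' = 10
y' = -15*cos(285) - 19*sin(285) = 14.4703
z' = -15*sin(285) + 19*cos(285) = 19.4064

(10, 14.4703, 19.4064)


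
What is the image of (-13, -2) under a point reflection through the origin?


Reflection through origin: (x, y) -> (-x, -y)
(-13, -2) -> (13, 2)

(13, 2)


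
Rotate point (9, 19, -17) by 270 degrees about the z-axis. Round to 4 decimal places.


x' = 9*cos(270) - 19*sin(270) = 19
y' = 9*sin(270) + 19*cos(270) = -9
z' = -17

(19, -9, -17)


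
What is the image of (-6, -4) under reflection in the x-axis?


Reflection across x-axis: (x, y) -> (x, -y)
(-6, -4) -> (-6, 4)

(-6, 4)


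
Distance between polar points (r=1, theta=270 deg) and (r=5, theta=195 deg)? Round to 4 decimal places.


d = sqrt(r1^2 + r2^2 - 2*r1*r2*cos(t2-t1))
d = sqrt(1^2 + 5^2 - 2*1*5*cos(195-270)) = 4.8386

4.8386


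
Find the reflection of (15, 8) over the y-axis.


Reflection across y-axis: (x, y) -> (-x, y)
(15, 8) -> (-15, 8)

(-15, 8)


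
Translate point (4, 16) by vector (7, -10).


Translation: (x+dx, y+dy) = (4+7, 16+-10) = (11, 6)

(11, 6)


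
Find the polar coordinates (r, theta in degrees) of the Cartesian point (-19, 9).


r = sqrt((-19)^2 + 9^2) = 21.0238
theta = atan2(9, -19) = 154.6538 degrees

r = 21.0238, theta = 154.6538 degrees


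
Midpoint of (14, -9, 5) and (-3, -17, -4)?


Midpoint = ((14+-3)/2, (-9+-17)/2, (5+-4)/2) = (5.5, -13, 0.5)

(5.5, -13, 0.5)


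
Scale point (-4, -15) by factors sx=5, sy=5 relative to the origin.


Scaling: (x*sx, y*sy) = (-4*5, -15*5) = (-20, -75)

(-20, -75)


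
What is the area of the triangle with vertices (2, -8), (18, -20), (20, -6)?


Area = |x1(y2-y3) + x2(y3-y1) + x3(y1-y2)| / 2
= |2*(-20--6) + 18*(-6--8) + 20*(-8--20)| / 2
= 124

124


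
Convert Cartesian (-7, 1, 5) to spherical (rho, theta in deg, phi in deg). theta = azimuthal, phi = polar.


rho = sqrt((-7)^2 + 1^2 + 5^2) = 8.6603
theta = atan2(1, -7) = 171.8699 deg
phi = acos(5/8.6603) = 54.7356 deg

rho = 8.6603, theta = 171.8699 deg, phi = 54.7356 deg


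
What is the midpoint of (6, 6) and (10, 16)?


Midpoint = ((6+10)/2, (6+16)/2) = (8, 11)

(8, 11)


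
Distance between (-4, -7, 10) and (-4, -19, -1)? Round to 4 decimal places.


d = sqrt((-4--4)^2 + (-19--7)^2 + (-1-10)^2) = 16.2788

16.2788


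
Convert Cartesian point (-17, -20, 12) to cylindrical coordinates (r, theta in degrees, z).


r = sqrt((-17)^2 + (-20)^2) = 26.2488
theta = atan2(-20, -17) = 229.6355 deg
z = 12

r = 26.2488, theta = 229.6355 deg, z = 12


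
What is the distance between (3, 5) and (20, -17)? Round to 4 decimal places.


d = sqrt((20-3)^2 + (-17-5)^2) = 27.8029

27.8029


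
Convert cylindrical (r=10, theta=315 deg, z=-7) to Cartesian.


x = 10 * cos(315) = 7.0711
y = 10 * sin(315) = -7.0711
z = -7

(7.0711, -7.0711, -7)


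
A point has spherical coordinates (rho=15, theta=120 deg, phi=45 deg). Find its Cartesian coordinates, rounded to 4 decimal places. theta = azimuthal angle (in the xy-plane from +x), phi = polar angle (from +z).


x = 15 * sin(45) * cos(120) = -5.3033
y = 15 * sin(45) * sin(120) = 9.1856
z = 15 * cos(45) = 10.6066

(-5.3033, 9.1856, 10.6066)


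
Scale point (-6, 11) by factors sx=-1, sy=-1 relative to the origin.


Scaling: (x*sx, y*sy) = (-6*-1, 11*-1) = (6, -11)

(6, -11)


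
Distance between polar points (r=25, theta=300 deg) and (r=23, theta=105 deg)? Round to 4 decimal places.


d = sqrt(r1^2 + r2^2 - 2*r1*r2*cos(t2-t1))
d = sqrt(25^2 + 23^2 - 2*25*23*cos(105-300)) = 47.5901

47.5901


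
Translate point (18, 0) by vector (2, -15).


Translation: (x+dx, y+dy) = (18+2, 0+-15) = (20, -15)

(20, -15)


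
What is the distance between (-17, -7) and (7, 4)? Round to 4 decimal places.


d = sqrt((7--17)^2 + (4--7)^2) = 26.4008

26.4008


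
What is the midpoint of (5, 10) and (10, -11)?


Midpoint = ((5+10)/2, (10+-11)/2) = (7.5, -0.5)

(7.5, -0.5)


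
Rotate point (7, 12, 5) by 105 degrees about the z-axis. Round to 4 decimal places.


x' = 7*cos(105) - 12*sin(105) = -13.4028
y' = 7*sin(105) + 12*cos(105) = 3.6557
z' = 5

(-13.4028, 3.6557, 5)


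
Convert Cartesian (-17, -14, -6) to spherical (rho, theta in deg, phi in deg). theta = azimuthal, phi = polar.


rho = sqrt((-17)^2 + (-14)^2 + (-6)^2) = 22.8254
theta = atan2(-14, -17) = 219.4725 deg
phi = acos(-6/22.8254) = 105.2401 deg

rho = 22.8254, theta = 219.4725 deg, phi = 105.2401 deg


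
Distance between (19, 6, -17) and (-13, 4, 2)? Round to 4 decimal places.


d = sqrt((-13-19)^2 + (4-6)^2 + (2--17)^2) = 37.2693

37.2693


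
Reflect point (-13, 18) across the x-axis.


Reflection across x-axis: (x, y) -> (x, -y)
(-13, 18) -> (-13, -18)

(-13, -18)


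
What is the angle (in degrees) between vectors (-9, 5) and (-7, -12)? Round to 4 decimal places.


dot = -9*-7 + 5*-12 = 3
|u| = 10.2956, |v| = 13.8924
cos(angle) = 0.021
angle = 88.7982 degrees

88.7982 degrees


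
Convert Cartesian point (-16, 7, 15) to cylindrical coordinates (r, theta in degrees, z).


r = sqrt((-16)^2 + 7^2) = 17.4642
theta = atan2(7, -16) = 156.3706 deg
z = 15

r = 17.4642, theta = 156.3706 deg, z = 15


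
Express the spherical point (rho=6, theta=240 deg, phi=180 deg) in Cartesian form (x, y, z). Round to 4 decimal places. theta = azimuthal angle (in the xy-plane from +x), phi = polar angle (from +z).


x = 6 * sin(180) * cos(240) = 0
y = 6 * sin(180) * sin(240) = 0
z = 6 * cos(180) = -6

(0, 0, -6)


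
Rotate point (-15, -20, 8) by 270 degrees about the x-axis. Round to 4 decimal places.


x' = -15
y' = -20*cos(270) - 8*sin(270) = 8
z' = -20*sin(270) + 8*cos(270) = 20

(-15, 8, 20)


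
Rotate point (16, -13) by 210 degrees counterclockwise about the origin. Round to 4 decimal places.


x' = 16*cos(210) - -13*sin(210) = -20.3564
y' = 16*sin(210) + -13*cos(210) = 3.2583

(-20.3564, 3.2583)


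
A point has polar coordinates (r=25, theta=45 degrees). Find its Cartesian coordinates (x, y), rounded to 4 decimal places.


x = 25 * cos(45) = 17.6777
y = 25 * sin(45) = 17.6777

(17.6777, 17.6777)


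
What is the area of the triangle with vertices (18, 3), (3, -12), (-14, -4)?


Area = |x1(y2-y3) + x2(y3-y1) + x3(y1-y2)| / 2
= |18*(-12--4) + 3*(-4-3) + -14*(3--12)| / 2
= 187.5

187.5


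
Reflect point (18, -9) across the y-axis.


Reflection across y-axis: (x, y) -> (-x, y)
(18, -9) -> (-18, -9)

(-18, -9)


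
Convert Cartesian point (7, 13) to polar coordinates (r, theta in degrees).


r = sqrt(7^2 + 13^2) = 14.7648
theta = atan2(13, 7) = 61.6992 degrees

r = 14.7648, theta = 61.6992 degrees


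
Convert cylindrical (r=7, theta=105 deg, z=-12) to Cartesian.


x = 7 * cos(105) = -1.8117
y = 7 * sin(105) = 6.7615
z = -12

(-1.8117, 6.7615, -12)


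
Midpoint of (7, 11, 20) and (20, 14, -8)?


Midpoint = ((7+20)/2, (11+14)/2, (20+-8)/2) = (13.5, 12.5, 6)

(13.5, 12.5, 6)


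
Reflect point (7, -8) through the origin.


Reflection through origin: (x, y) -> (-x, -y)
(7, -8) -> (-7, 8)

(-7, 8)


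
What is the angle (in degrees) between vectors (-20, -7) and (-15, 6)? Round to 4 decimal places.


dot = -20*-15 + -7*6 = 258
|u| = 21.1896, |v| = 16.1555
cos(angle) = 0.7537
angle = 41.0915 degrees

41.0915 degrees


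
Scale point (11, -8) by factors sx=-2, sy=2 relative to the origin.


Scaling: (x*sx, y*sy) = (11*-2, -8*2) = (-22, -16)

(-22, -16)


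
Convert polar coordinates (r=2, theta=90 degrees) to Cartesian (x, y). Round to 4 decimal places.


x = 2 * cos(90) = 0
y = 2 * sin(90) = 2

(0, 2)


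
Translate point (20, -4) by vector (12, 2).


Translation: (x+dx, y+dy) = (20+12, -4+2) = (32, -2)

(32, -2)


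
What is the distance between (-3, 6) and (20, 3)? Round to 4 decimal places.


d = sqrt((20--3)^2 + (3-6)^2) = 23.1948

23.1948


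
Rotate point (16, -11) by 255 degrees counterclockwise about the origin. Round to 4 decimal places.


x' = 16*cos(255) - -11*sin(255) = -14.7663
y' = 16*sin(255) + -11*cos(255) = -12.6078

(-14.7663, -12.6078)


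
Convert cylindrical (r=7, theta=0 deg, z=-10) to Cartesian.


x = 7 * cos(0) = 7
y = 7 * sin(0) = 0
z = -10

(7, 0, -10)


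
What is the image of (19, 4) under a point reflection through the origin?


Reflection through origin: (x, y) -> (-x, -y)
(19, 4) -> (-19, -4)

(-19, -4)


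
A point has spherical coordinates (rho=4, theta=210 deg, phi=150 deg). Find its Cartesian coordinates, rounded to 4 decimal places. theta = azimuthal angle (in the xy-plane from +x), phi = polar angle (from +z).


x = 4 * sin(150) * cos(210) = -1.7321
y = 4 * sin(150) * sin(210) = -1
z = 4 * cos(150) = -3.4641

(-1.7321, -1, -3.4641)


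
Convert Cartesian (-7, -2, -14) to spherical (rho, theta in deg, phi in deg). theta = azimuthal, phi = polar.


rho = sqrt((-7)^2 + (-2)^2 + (-14)^2) = 15.7797
theta = atan2(-2, -7) = 195.9454 deg
phi = acos(-14/15.7797) = 152.5252 deg

rho = 15.7797, theta = 195.9454 deg, phi = 152.5252 deg


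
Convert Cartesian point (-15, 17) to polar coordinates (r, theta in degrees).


r = sqrt((-15)^2 + 17^2) = 22.6716
theta = atan2(17, -15) = 131.4237 degrees

r = 22.6716, theta = 131.4237 degrees


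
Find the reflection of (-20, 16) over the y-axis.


Reflection across y-axis: (x, y) -> (-x, y)
(-20, 16) -> (20, 16)

(20, 16)


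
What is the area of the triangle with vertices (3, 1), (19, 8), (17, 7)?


Area = |x1(y2-y3) + x2(y3-y1) + x3(y1-y2)| / 2
= |3*(8-7) + 19*(7-1) + 17*(1-8)| / 2
= 1

1


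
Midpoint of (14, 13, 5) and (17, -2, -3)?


Midpoint = ((14+17)/2, (13+-2)/2, (5+-3)/2) = (15.5, 5.5, 1)

(15.5, 5.5, 1)


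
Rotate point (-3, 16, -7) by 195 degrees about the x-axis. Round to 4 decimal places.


x' = -3
y' = 16*cos(195) - -7*sin(195) = -17.2665
z' = 16*sin(195) + -7*cos(195) = 2.6204

(-3, -17.2665, 2.6204)


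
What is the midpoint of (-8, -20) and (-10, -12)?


Midpoint = ((-8+-10)/2, (-20+-12)/2) = (-9, -16)

(-9, -16)


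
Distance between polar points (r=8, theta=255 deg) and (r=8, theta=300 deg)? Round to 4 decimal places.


d = sqrt(r1^2 + r2^2 - 2*r1*r2*cos(t2-t1))
d = sqrt(8^2 + 8^2 - 2*8*8*cos(300-255)) = 6.1229

6.1229


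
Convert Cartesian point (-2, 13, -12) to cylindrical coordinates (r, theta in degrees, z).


r = sqrt((-2)^2 + 13^2) = 13.1529
theta = atan2(13, -2) = 98.7462 deg
z = -12

r = 13.1529, theta = 98.7462 deg, z = -12


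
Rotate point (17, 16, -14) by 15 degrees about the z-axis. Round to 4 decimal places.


x' = 17*cos(15) - 16*sin(15) = 12.2796
y' = 17*sin(15) + 16*cos(15) = 19.8547
z' = -14

(12.2796, 19.8547, -14)


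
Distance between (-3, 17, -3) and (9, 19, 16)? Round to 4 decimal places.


d = sqrt((9--3)^2 + (19-17)^2 + (16--3)^2) = 22.561

22.561


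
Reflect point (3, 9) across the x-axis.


Reflection across x-axis: (x, y) -> (x, -y)
(3, 9) -> (3, -9)

(3, -9)


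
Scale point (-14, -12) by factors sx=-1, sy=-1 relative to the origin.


Scaling: (x*sx, y*sy) = (-14*-1, -12*-1) = (14, 12)

(14, 12)


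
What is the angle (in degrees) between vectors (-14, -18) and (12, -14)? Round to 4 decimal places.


dot = -14*12 + -18*-14 = 84
|u| = 22.8035, |v| = 18.4391
cos(angle) = 0.1998
angle = 78.4763 degrees

78.4763 degrees


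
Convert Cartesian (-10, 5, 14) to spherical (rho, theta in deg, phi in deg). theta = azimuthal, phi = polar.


rho = sqrt((-10)^2 + 5^2 + 14^2) = 17.9165
theta = atan2(5, -10) = 153.4349 deg
phi = acos(14/17.9165) = 38.6107 deg

rho = 17.9165, theta = 153.4349 deg, phi = 38.6107 deg


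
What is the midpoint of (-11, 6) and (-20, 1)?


Midpoint = ((-11+-20)/2, (6+1)/2) = (-15.5, 3.5)

(-15.5, 3.5)


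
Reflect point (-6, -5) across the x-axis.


Reflection across x-axis: (x, y) -> (x, -y)
(-6, -5) -> (-6, 5)

(-6, 5)


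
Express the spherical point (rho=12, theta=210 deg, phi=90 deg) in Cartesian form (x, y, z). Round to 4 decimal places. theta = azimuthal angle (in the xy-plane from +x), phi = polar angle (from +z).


x = 12 * sin(90) * cos(210) = -10.3923
y = 12 * sin(90) * sin(210) = -6
z = 12 * cos(90) = 0

(-10.3923, -6, 0)


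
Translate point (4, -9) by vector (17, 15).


Translation: (x+dx, y+dy) = (4+17, -9+15) = (21, 6)

(21, 6)


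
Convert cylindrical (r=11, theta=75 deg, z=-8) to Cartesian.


x = 11 * cos(75) = 2.847
y = 11 * sin(75) = 10.6252
z = -8

(2.847, 10.6252, -8)


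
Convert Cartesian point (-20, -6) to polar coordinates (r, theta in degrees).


r = sqrt((-20)^2 + (-6)^2) = 20.8806
theta = atan2(-6, -20) = 196.6992 degrees

r = 20.8806, theta = 196.6992 degrees


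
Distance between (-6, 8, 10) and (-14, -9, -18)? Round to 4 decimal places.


d = sqrt((-14--6)^2 + (-9-8)^2 + (-18-10)^2) = 33.7194

33.7194


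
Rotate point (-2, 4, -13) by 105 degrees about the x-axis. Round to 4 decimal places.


x' = -2
y' = 4*cos(105) - -13*sin(105) = 11.5218
z' = 4*sin(105) + -13*cos(105) = 7.2284

(-2, 11.5218, 7.2284)


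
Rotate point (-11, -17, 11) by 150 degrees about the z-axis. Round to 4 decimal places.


x' = -11*cos(150) - -17*sin(150) = 18.0263
y' = -11*sin(150) + -17*cos(150) = 9.2224
z' = 11

(18.0263, 9.2224, 11)


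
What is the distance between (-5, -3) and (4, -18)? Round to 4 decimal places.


d = sqrt((4--5)^2 + (-18--3)^2) = 17.4929

17.4929


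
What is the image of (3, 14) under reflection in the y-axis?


Reflection across y-axis: (x, y) -> (-x, y)
(3, 14) -> (-3, 14)

(-3, 14)


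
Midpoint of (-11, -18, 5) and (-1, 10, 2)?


Midpoint = ((-11+-1)/2, (-18+10)/2, (5+2)/2) = (-6, -4, 3.5)

(-6, -4, 3.5)


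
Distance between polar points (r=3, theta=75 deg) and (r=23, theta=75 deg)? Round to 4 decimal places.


d = sqrt(r1^2 + r2^2 - 2*r1*r2*cos(t2-t1))
d = sqrt(3^2 + 23^2 - 2*3*23*cos(75-75)) = 20

20


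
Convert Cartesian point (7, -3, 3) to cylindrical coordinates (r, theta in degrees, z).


r = sqrt(7^2 + (-3)^2) = 7.6158
theta = atan2(-3, 7) = 336.8014 deg
z = 3

r = 7.6158, theta = 336.8014 deg, z = 3


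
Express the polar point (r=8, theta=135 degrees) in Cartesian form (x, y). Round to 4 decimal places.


x = 8 * cos(135) = -5.6569
y = 8 * sin(135) = 5.6569

(-5.6569, 5.6569)


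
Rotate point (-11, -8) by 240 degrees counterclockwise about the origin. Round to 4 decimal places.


x' = -11*cos(240) - -8*sin(240) = -1.4282
y' = -11*sin(240) + -8*cos(240) = 13.5263

(-1.4282, 13.5263)


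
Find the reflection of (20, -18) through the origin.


Reflection through origin: (x, y) -> (-x, -y)
(20, -18) -> (-20, 18)

(-20, 18)


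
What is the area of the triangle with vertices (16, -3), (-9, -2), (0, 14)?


Area = |x1(y2-y3) + x2(y3-y1) + x3(y1-y2)| / 2
= |16*(-2-14) + -9*(14--3) + 0*(-3--2)| / 2
= 204.5

204.5


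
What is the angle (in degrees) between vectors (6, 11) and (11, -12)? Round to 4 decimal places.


dot = 6*11 + 11*-12 = -66
|u| = 12.53, |v| = 16.2788
cos(angle) = -0.3236
angle = 108.8791 degrees

108.8791 degrees


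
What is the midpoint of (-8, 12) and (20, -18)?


Midpoint = ((-8+20)/2, (12+-18)/2) = (6, -3)

(6, -3)


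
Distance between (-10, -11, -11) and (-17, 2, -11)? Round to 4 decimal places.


d = sqrt((-17--10)^2 + (2--11)^2 + (-11--11)^2) = 14.7648

14.7648


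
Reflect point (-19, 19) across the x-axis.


Reflection across x-axis: (x, y) -> (x, -y)
(-19, 19) -> (-19, -19)

(-19, -19)


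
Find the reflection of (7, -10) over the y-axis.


Reflection across y-axis: (x, y) -> (-x, y)
(7, -10) -> (-7, -10)

(-7, -10)


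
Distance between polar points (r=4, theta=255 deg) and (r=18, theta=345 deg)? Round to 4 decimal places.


d = sqrt(r1^2 + r2^2 - 2*r1*r2*cos(t2-t1))
d = sqrt(4^2 + 18^2 - 2*4*18*cos(345-255)) = 18.4391

18.4391


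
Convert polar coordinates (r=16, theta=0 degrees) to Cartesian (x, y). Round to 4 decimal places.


x = 16 * cos(0) = 16
y = 16 * sin(0) = 0

(16, 0)


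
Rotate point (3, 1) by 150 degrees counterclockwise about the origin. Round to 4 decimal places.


x' = 3*cos(150) - 1*sin(150) = -3.0981
y' = 3*sin(150) + 1*cos(150) = 0.634

(-3.0981, 0.634)


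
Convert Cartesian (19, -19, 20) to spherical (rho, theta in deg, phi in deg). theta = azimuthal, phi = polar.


rho = sqrt(19^2 + (-19)^2 + 20^2) = 33.4963
theta = atan2(-19, 19) = 315 deg
phi = acos(20/33.4963) = 53.3388 deg

rho = 33.4963, theta = 315 deg, phi = 53.3388 deg


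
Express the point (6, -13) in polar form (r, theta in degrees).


r = sqrt(6^2 + (-13)^2) = 14.3178
theta = atan2(-13, 6) = 294.7751 degrees

r = 14.3178, theta = 294.7751 degrees


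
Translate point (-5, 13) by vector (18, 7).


Translation: (x+dx, y+dy) = (-5+18, 13+7) = (13, 20)

(13, 20)


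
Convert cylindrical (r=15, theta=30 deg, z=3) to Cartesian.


x = 15 * cos(30) = 12.9904
y = 15 * sin(30) = 7.5
z = 3

(12.9904, 7.5, 3)


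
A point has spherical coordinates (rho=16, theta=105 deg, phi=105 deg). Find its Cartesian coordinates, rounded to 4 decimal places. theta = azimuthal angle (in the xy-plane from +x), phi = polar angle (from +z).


x = 16 * sin(105) * cos(105) = -4
y = 16 * sin(105) * sin(105) = 14.9282
z = 16 * cos(105) = -4.1411

(-4, 14.9282, -4.1411)


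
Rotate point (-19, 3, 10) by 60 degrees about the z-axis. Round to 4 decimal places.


x' = -19*cos(60) - 3*sin(60) = -12.0981
y' = -19*sin(60) + 3*cos(60) = -14.9545
z' = 10

(-12.0981, -14.9545, 10)


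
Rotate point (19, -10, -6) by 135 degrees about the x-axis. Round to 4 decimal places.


x' = 19
y' = -10*cos(135) - -6*sin(135) = 11.3137
z' = -10*sin(135) + -6*cos(135) = -2.8284

(19, 11.3137, -2.8284)


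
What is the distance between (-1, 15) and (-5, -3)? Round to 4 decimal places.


d = sqrt((-5--1)^2 + (-3-15)^2) = 18.4391

18.4391


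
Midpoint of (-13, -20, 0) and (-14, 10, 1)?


Midpoint = ((-13+-14)/2, (-20+10)/2, (0+1)/2) = (-13.5, -5, 0.5)

(-13.5, -5, 0.5)


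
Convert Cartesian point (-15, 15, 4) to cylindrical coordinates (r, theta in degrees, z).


r = sqrt((-15)^2 + 15^2) = 21.2132
theta = atan2(15, -15) = 135 deg
z = 4

r = 21.2132, theta = 135 deg, z = 4


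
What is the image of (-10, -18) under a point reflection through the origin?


Reflection through origin: (x, y) -> (-x, -y)
(-10, -18) -> (10, 18)

(10, 18)


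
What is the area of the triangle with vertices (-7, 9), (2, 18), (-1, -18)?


Area = |x1(y2-y3) + x2(y3-y1) + x3(y1-y2)| / 2
= |-7*(18--18) + 2*(-18-9) + -1*(9-18)| / 2
= 148.5

148.5


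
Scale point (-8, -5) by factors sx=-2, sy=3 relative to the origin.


Scaling: (x*sx, y*sy) = (-8*-2, -5*3) = (16, -15)

(16, -15)


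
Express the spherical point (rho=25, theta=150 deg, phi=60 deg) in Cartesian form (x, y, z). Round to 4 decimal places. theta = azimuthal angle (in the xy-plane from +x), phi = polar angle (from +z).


x = 25 * sin(60) * cos(150) = -18.75
y = 25 * sin(60) * sin(150) = 10.8253
z = 25 * cos(60) = 12.5

(-18.75, 10.8253, 12.5)


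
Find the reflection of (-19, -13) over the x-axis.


Reflection across x-axis: (x, y) -> (x, -y)
(-19, -13) -> (-19, 13)

(-19, 13)


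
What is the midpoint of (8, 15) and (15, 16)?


Midpoint = ((8+15)/2, (15+16)/2) = (11.5, 15.5)

(11.5, 15.5)


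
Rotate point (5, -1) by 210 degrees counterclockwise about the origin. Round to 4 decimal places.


x' = 5*cos(210) - -1*sin(210) = -4.8301
y' = 5*sin(210) + -1*cos(210) = -1.634

(-4.8301, -1.634)


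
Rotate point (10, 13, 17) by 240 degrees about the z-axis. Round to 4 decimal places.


x' = 10*cos(240) - 13*sin(240) = 6.2583
y' = 10*sin(240) + 13*cos(240) = -15.1603
z' = 17

(6.2583, -15.1603, 17)


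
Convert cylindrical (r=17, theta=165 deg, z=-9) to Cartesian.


x = 17 * cos(165) = -16.4207
y = 17 * sin(165) = 4.3999
z = -9

(-16.4207, 4.3999, -9)


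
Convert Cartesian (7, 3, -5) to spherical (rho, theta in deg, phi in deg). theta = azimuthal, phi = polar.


rho = sqrt(7^2 + 3^2 + (-5)^2) = 9.1104
theta = atan2(3, 7) = 23.1986 deg
phi = acos(-5/9.1104) = 123.2862 deg

rho = 9.1104, theta = 23.1986 deg, phi = 123.2862 deg


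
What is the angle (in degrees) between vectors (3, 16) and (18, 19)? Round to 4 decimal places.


dot = 3*18 + 16*19 = 358
|u| = 16.2788, |v| = 26.1725
cos(angle) = 0.8403
angle = 32.8322 degrees

32.8322 degrees


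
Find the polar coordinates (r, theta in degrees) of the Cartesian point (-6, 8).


r = sqrt((-6)^2 + 8^2) = 10
theta = atan2(8, -6) = 126.8699 degrees

r = 10, theta = 126.8699 degrees


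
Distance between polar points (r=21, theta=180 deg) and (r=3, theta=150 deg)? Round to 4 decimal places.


d = sqrt(r1^2 + r2^2 - 2*r1*r2*cos(t2-t1))
d = sqrt(21^2 + 3^2 - 2*21*3*cos(150-180)) = 18.463

18.463


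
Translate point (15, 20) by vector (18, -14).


Translation: (x+dx, y+dy) = (15+18, 20+-14) = (33, 6)

(33, 6)


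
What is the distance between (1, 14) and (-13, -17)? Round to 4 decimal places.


d = sqrt((-13-1)^2 + (-17-14)^2) = 34.0147

34.0147


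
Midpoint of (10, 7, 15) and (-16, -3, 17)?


Midpoint = ((10+-16)/2, (7+-3)/2, (15+17)/2) = (-3, 2, 16)

(-3, 2, 16)


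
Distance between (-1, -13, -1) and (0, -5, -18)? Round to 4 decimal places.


d = sqrt((0--1)^2 + (-5--13)^2 + (-18--1)^2) = 18.8149

18.8149


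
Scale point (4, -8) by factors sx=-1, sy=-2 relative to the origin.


Scaling: (x*sx, y*sy) = (4*-1, -8*-2) = (-4, 16)

(-4, 16)


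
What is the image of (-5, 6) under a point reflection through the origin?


Reflection through origin: (x, y) -> (-x, -y)
(-5, 6) -> (5, -6)

(5, -6)


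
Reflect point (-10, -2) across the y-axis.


Reflection across y-axis: (x, y) -> (-x, y)
(-10, -2) -> (10, -2)

(10, -2)


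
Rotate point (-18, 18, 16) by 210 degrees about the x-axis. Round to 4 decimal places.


x' = -18
y' = 18*cos(210) - 16*sin(210) = -7.5885
z' = 18*sin(210) + 16*cos(210) = -22.8564

(-18, -7.5885, -22.8564)
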